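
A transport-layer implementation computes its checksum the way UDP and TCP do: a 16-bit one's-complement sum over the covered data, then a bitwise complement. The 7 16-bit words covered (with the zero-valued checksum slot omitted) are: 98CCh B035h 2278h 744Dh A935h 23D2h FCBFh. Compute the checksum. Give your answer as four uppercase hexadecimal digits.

One's-complement addition (fold any carry out of bit 15 back into bit 0):
  0x98CC + 0xB035 = 0x14901 → wrap carry → 0x4902
  0x4902 + 0x2278 = 0x06B7A
  0x6B7A + 0x744D = 0x0DFC7
  0xDFC7 + 0xA935 = 0x188FC → wrap carry → 0x88FD
  0x88FD + 0x23D2 = 0x0ACCF
  0xACCF + 0xFCBF = 0x1A98E → wrap carry → 0xA98F
One's-complement sum = 0xA98F.
Checksum = ~0xA98F & 0xFFFF = 0x5670.

5670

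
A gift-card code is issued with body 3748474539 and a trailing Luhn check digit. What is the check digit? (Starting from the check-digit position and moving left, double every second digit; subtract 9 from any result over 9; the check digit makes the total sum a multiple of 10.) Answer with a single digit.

Partial digits right→left: 9 3 5 4 7 4 8 4 7 3
Double every second digit counting from the check-digit position (so the 1st, 3rd, 5th, ... of the partial from the right).
  doubled (with −9 where >9): 9 1 5 7 5 → sum 27
  kept as-is: 3 4 4 4 3 → sum 18
Total = 27 + 18 = 45.
Check digit = (10 − (45 mod 10)) mod 10 = 5.

5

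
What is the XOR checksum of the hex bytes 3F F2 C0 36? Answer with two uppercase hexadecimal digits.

XOR the bytes together:
  start with 0x3F
  0x3F ⊕ 0xF2 = 0xCD
  0xCD ⊕ 0xC0 = 0x0D
  0x0D ⊕ 0x36 = 0x3B

3B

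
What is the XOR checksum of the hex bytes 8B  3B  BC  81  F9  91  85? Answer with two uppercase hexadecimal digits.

XOR the bytes together:
  start with 0x8B
  0x8B ⊕ 0x3B = 0xB0
  0xB0 ⊕ 0xBC = 0x0C
  0x0C ⊕ 0x81 = 0x8D
  0x8D ⊕ 0xF9 = 0x74
  0x74 ⊕ 0x91 = 0xE5
  0xE5 ⊕ 0x85 = 0x60

60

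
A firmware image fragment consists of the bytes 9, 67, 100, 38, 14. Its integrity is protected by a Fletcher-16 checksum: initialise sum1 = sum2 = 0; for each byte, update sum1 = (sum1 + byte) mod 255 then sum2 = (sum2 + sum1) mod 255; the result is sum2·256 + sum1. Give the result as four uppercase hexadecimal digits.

C1E4

Running sums (mod 255):
  after byte 0 (9): sum1=9, sum2=9
  after byte 1 (67): sum1=76, sum2=85
  after byte 2 (100): sum1=176, sum2=6
  after byte 3 (38): sum1=214, sum2=220
  after byte 4 (14): sum1=228, sum2=193
Checksum = sum2·256 + sum1 = 193·256 + 228 = 49636 = 0xC1E4.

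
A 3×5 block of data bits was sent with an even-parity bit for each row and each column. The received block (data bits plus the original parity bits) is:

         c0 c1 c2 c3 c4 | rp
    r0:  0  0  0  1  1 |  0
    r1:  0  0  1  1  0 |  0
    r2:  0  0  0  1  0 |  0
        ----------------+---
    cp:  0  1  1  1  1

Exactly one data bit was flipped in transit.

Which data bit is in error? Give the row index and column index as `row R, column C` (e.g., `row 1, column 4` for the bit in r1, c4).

Recompute each row's even parity and compare to rp:
  r0: data parity 0, sent rp 0 → ok
  r1: data parity 0, sent rp 0 → ok
  r2: data parity 1, sent rp 0 → mismatch
Recompute each column's even parity and compare to cp:
  c0: data parity 0, sent cp 0 → ok
  c1: data parity 0, sent cp 1 → mismatch
  c2: data parity 1, sent cp 1 → ok
  c3: data parity 1, sent cp 1 → ok
  c4: data parity 1, sent cp 1 → ok
Exactly one row (r2) and one column (c1) fail → the flipped bit is at their intersection.

row 2, column 1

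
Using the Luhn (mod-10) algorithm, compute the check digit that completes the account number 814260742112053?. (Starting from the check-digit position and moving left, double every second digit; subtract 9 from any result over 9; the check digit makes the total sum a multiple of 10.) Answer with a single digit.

Partial digits right→left: 3 5 0 2 1 1 2 4 7 0 6 2 4 1 8
Double every second digit counting from the check-digit position (so the 1st, 3rd, 5th, ... of the partial from the right).
  doubled (with −9 where >9): 6 0 2 4 5 3 8 7 → sum 35
  kept as-is: 5 2 1 4 0 2 1 → sum 15
Total = 35 + 15 = 50.
Check digit = (10 − (50 mod 10)) mod 10 = 0.

0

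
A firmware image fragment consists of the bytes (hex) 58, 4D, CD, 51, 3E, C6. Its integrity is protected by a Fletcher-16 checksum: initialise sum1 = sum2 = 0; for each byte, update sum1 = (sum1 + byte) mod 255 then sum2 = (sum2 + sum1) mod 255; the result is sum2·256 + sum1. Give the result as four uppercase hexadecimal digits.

Running sums (mod 255):
  after byte 0 (58): sum1=88, sum2=88
  after byte 1 (4D): sum1=165, sum2=253
  after byte 2 (CD): sum1=115, sum2=113
  after byte 3 (51): sum1=196, sum2=54
  after byte 4 (3E): sum1=3, sum2=57
  after byte 5 (C6): sum1=201, sum2=3
Checksum = sum2·256 + sum1 = 3·256 + 201 = 969 = 0x03C9.

03C9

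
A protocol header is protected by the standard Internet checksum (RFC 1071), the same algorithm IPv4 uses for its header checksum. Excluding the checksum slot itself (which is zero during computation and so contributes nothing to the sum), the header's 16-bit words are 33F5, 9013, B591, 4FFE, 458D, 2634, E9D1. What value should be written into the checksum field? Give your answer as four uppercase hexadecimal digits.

One's-complement addition (fold any carry out of bit 15 back into bit 0):
  0x33F5 + 0x9013 = 0x0C408
  0xC408 + 0xB591 = 0x17999 → wrap carry → 0x799A
  0x799A + 0x4FFE = 0x0C998
  0xC998 + 0x458D = 0x10F25 → wrap carry → 0x0F26
  0x0F26 + 0x2634 = 0x0355A
  0x355A + 0xE9D1 = 0x11F2B → wrap carry → 0x1F2C
One's-complement sum = 0x1F2C.
Checksum = ~0x1F2C & 0xFFFF = 0xE0D3.

E0D3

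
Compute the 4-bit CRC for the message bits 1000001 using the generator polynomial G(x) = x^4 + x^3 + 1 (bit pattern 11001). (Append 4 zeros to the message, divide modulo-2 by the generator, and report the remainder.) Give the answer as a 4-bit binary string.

0011

Append 4 zeros: 10000010000. Divide by 11001 (XOR where the leading bit is 1):
  pos 0: 10000 XOR 11001 = 01001
  pos 1: 10010 XOR 11001 = 01011
  pos 2: 10111 XOR 11001 = 01110
  pos 3: 11100 XOR 11001 = 00101
  pos 5: 10100 XOR 11001 = 01101
  pos 6: 11010 XOR 11001 = 00011
Remainder (last 4 bits) = 0011. This is the CRC / FCS.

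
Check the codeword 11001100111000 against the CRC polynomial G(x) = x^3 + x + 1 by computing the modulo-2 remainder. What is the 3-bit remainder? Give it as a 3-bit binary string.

Modulo-2 division of 11001100111000 by 1011:
  pos 0: 1100 XOR 1011 = 0111
  pos 1: 1111 XOR 1011 = 0100
  pos 2: 1001 XOR 1011 = 0010
  pos 4: 1000 XOR 1011 = 0011
  pos 6: 1111 XOR 1011 = 0100
  pos 7: 1001 XOR 1011 = 0010
  pos 9: 1000 XOR 1011 = 0011
Remainder = 110 (nonzero — an error is detected).

110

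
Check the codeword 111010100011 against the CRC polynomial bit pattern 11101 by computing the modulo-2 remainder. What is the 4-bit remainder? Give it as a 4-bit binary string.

0100

Modulo-2 division of 111010100011 by 11101:
  pos 0: 11101 XOR 11101 = 00000
  pos 6: 10001 XOR 11101 = 01100
  pos 7: 11001 XOR 11101 = 00100
Remainder = 0100 (nonzero — an error is detected).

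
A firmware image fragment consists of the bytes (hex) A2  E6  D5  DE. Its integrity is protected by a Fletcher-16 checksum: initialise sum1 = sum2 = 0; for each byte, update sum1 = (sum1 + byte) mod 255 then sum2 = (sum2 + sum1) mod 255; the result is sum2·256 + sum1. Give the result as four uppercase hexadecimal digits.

C93E

Running sums (mod 255):
  after byte 0 (A2): sum1=162, sum2=162
  after byte 1 (E6): sum1=137, sum2=44
  after byte 2 (D5): sum1=95, sum2=139
  after byte 3 (DE): sum1=62, sum2=201
Checksum = sum2·256 + sum1 = 201·256 + 62 = 51518 = 0xC93E.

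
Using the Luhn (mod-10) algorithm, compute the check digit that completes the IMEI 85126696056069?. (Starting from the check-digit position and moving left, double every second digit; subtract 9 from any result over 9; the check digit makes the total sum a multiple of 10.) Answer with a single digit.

Partial digits right→left: 9 6 0 6 5 0 6 9 6 6 2 1 5 8
Double every second digit counting from the check-digit position (so the 1st, 3rd, 5th, ... of the partial from the right).
  doubled (with −9 where >9): 9 0 1 3 3 4 1 → sum 21
  kept as-is: 6 6 0 9 6 1 8 → sum 36
Total = 21 + 36 = 57.
Check digit = (10 − (57 mod 10)) mod 10 = 3.

3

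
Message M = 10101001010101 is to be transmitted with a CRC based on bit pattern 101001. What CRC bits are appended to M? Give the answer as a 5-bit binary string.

Append 5 zeros: 1010100101010100000. Divide by 101001 (XOR where the leading bit is 1):
  pos 0: 101010 XOR 101001 = 000011
  pos 4: 110101 XOR 101001 = 011100
  pos 5: 111000 XOR 101001 = 010001
  pos 6: 100011 XOR 101001 = 001010
  pos 8: 101001 XOR 101001 = 000000
Remainder (last 5 bits) = 00000. This is the CRC / FCS.

00000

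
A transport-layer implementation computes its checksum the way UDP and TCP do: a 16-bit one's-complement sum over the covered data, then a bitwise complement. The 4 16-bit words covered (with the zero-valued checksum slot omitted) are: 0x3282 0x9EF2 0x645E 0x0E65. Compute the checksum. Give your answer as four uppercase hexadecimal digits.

BBC7

One's-complement addition (fold any carry out of bit 15 back into bit 0):
  0x3282 + 0x9EF2 = 0x0D174
  0xD174 + 0x645E = 0x135D2 → wrap carry → 0x35D3
  0x35D3 + 0x0E65 = 0x04438
One's-complement sum = 0x4438.
Checksum = ~0x4438 & 0xFFFF = 0xBBC7.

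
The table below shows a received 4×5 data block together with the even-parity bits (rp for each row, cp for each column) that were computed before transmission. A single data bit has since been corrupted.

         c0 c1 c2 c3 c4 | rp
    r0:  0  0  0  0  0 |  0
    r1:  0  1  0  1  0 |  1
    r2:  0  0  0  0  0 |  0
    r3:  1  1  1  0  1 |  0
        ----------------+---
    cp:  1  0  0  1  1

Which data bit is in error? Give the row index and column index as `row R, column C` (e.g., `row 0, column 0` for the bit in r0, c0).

row 1, column 2

Recompute each row's even parity and compare to rp:
  r0: data parity 0, sent rp 0 → ok
  r1: data parity 0, sent rp 1 → mismatch
  r2: data parity 0, sent rp 0 → ok
  r3: data parity 0, sent rp 0 → ok
Recompute each column's even parity and compare to cp:
  c0: data parity 1, sent cp 1 → ok
  c1: data parity 0, sent cp 0 → ok
  c2: data parity 1, sent cp 0 → mismatch
  c3: data parity 1, sent cp 1 → ok
  c4: data parity 1, sent cp 1 → ok
Exactly one row (r1) and one column (c2) fail → the flipped bit is at their intersection.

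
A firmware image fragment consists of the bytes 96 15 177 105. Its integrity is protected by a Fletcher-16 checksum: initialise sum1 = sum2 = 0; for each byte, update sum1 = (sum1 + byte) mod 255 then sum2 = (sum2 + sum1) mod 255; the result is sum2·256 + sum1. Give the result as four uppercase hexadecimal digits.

Running sums (mod 255):
  after byte 0 (96): sum1=96, sum2=96
  after byte 1 (15): sum1=111, sum2=207
  after byte 2 (177): sum1=33, sum2=240
  after byte 3 (105): sum1=138, sum2=123
Checksum = sum2·256 + sum1 = 123·256 + 138 = 31626 = 0x7B8A.

7B8A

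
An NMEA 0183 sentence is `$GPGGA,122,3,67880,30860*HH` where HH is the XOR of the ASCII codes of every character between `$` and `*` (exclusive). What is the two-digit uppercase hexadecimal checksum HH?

58

XOR the ASCII codes of the payload characters:
  'G' = 0x47 → acc = 0x47
  'P' = 0x50 → acc = 0x17
  'G' = 0x47 → acc = 0x50
  'G' = 0x47 → acc = 0x17
  'A' = 0x41 → acc = 0x56
  ',' = 0x2C → acc = 0x7A
  '1' = 0x31 → acc = 0x4B
  '2' = 0x32 → acc = 0x79
  '2' = 0x32 → acc = 0x4B
  ',' = 0x2C → acc = 0x67
  '3' = 0x33 → acc = 0x54
  ',' = 0x2C → acc = 0x78
  '6' = 0x36 → acc = 0x4E
  '7' = 0x37 → acc = 0x79
  '8' = 0x38 → acc = 0x41
  '8' = 0x38 → acc = 0x79
  '0' = 0x30 → acc = 0x49
  ',' = 0x2C → acc = 0x65
  '3' = 0x33 → acc = 0x56
  '0' = 0x30 → acc = 0x66
  '8' = 0x38 → acc = 0x5E
  '6' = 0x36 → acc = 0x68
  '0' = 0x30 → acc = 0x58
Checksum = 0x58.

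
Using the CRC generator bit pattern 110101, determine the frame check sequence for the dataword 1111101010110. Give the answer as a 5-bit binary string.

10011

Append 5 zeros: 111110101011000000. Divide by 110101 (XOR where the leading bit is 1):
  pos 0: 111110 XOR 110101 = 001011
  pos 2: 101110 XOR 110101 = 011011
  pos 3: 110111 XOR 110101 = 000010
  pos 7: 100110 XOR 110101 = 010011
  pos 8: 100110 XOR 110101 = 010011
  pos 9: 100110 XOR 110101 = 010011
  pos 10: 100110 XOR 110101 = 010011
  pos 11: 100110 XOR 110101 = 010011
  pos 12: 100110 XOR 110101 = 010011
Remainder (last 5 bits) = 10011. This is the CRC / FCS.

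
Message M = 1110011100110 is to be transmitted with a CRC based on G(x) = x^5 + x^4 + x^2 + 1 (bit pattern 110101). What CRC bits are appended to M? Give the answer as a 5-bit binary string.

00110

Append 5 zeros: 111001110011000000. Divide by 110101 (XOR where the leading bit is 1):
  pos 0: 111001 XOR 110101 = 001100
  pos 2: 110011 XOR 110101 = 000110
  pos 5: 110001 XOR 110101 = 000100
  pos 8: 100100 XOR 110101 = 010001
  pos 9: 100010 XOR 110101 = 010111
  pos 10: 101110 XOR 110101 = 011011
  pos 11: 110110 XOR 110101 = 000011
Remainder (last 5 bits) = 00110. This is the CRC / FCS.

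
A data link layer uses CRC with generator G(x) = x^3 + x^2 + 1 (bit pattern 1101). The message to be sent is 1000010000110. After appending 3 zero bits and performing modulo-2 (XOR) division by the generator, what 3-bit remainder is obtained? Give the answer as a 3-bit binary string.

011

Append 3 zeros: 1000010000110000. Divide by 1101 (XOR where the leading bit is 1):
  pos 0: 1000 XOR 1101 = 0101
  pos 1: 1010 XOR 1101 = 0111
  pos 2: 1111 XOR 1101 = 0010
  pos 4: 1000 XOR 1101 = 0101
  pos 5: 1010 XOR 1101 = 0111
  pos 6: 1110 XOR 1101 = 0011
  pos 8: 1111 XOR 1101 = 0010
  pos 10: 1000 XOR 1101 = 0101
  pos 11: 1010 XOR 1101 = 0111
  pos 12: 1110 XOR 1101 = 0011
Remainder (last 3 bits) = 011. This is the CRC / FCS.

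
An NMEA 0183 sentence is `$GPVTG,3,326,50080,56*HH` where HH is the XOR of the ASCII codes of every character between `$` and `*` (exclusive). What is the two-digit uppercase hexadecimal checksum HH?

XOR the ASCII codes of the payload characters:
  'G' = 0x47 → acc = 0x47
  'P' = 0x50 → acc = 0x17
  'V' = 0x56 → acc = 0x41
  'T' = 0x54 → acc = 0x15
  'G' = 0x47 → acc = 0x52
  ',' = 0x2C → acc = 0x7E
  '3' = 0x33 → acc = 0x4D
  ',' = 0x2C → acc = 0x61
  '3' = 0x33 → acc = 0x52
  '2' = 0x32 → acc = 0x60
  '6' = 0x36 → acc = 0x56
  ',' = 0x2C → acc = 0x7A
  '5' = 0x35 → acc = 0x4F
  '0' = 0x30 → acc = 0x7F
  '0' = 0x30 → acc = 0x4F
  '8' = 0x38 → acc = 0x77
  '0' = 0x30 → acc = 0x47
  ',' = 0x2C → acc = 0x6B
  '5' = 0x35 → acc = 0x5E
  '6' = 0x36 → acc = 0x68
Checksum = 0x68.

68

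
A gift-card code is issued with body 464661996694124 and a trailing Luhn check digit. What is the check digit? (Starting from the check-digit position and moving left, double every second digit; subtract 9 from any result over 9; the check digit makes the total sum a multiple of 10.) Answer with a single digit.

6

Partial digits right→left: 4 2 1 4 9 6 6 9 9 1 6 6 4 6 4
Double every second digit counting from the check-digit position (so the 1st, 3rd, 5th, ... of the partial from the right).
  doubled (with −9 where >9): 8 2 9 3 9 3 8 8 → sum 50
  kept as-is: 2 4 6 9 1 6 6 → sum 34
Total = 50 + 34 = 84.
Check digit = (10 − (84 mod 10)) mod 10 = 6.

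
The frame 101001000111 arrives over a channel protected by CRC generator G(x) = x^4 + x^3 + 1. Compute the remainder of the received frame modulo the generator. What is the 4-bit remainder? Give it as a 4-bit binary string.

Modulo-2 division of 101001000111 by 11001:
  pos 0: 10100 XOR 11001 = 01101
  pos 1: 11011 XOR 11001 = 00010
  pos 4: 10000 XOR 11001 = 01001
  pos 5: 10011 XOR 11001 = 01010
  pos 6: 10101 XOR 11001 = 01100
  pos 7: 11001 XOR 11001 = 00000
Remainder = 0000 (zero — the frame passes the CRC check).

0000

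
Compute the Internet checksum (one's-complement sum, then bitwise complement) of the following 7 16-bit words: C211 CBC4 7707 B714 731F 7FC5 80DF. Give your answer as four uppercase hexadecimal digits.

D048

One's-complement addition (fold any carry out of bit 15 back into bit 0):
  0xC211 + 0xCBC4 = 0x18DD5 → wrap carry → 0x8DD6
  0x8DD6 + 0x7707 = 0x104DD → wrap carry → 0x04DE
  0x04DE + 0xB714 = 0x0BBF2
  0xBBF2 + 0x731F = 0x12F11 → wrap carry → 0x2F12
  0x2F12 + 0x7FC5 = 0x0AED7
  0xAED7 + 0x80DF = 0x12FB6 → wrap carry → 0x2FB7
One's-complement sum = 0x2FB7.
Checksum = ~0x2FB7 & 0xFFFF = 0xD048.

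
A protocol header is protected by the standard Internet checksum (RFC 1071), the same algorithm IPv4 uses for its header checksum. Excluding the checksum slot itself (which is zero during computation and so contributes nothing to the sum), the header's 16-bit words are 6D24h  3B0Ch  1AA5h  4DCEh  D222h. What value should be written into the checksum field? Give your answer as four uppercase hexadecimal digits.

1D39

One's-complement addition (fold any carry out of bit 15 back into bit 0):
  0x6D24 + 0x3B0C = 0x0A830
  0xA830 + 0x1AA5 = 0x0C2D5
  0xC2D5 + 0x4DCE = 0x110A3 → wrap carry → 0x10A4
  0x10A4 + 0xD222 = 0x0E2C6
One's-complement sum = 0xE2C6.
Checksum = ~0xE2C6 & 0xFFFF = 0x1D39.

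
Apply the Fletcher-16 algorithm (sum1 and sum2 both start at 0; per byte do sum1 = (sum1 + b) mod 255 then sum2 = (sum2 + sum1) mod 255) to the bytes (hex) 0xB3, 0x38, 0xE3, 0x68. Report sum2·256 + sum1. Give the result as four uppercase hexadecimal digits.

A738

Running sums (mod 255):
  after byte 0 (0xB3): sum1=179, sum2=179
  after byte 1 (0x38): sum1=235, sum2=159
  after byte 2 (0xE3): sum1=207, sum2=111
  after byte 3 (0x68): sum1=56, sum2=167
Checksum = sum2·256 + sum1 = 167·256 + 56 = 42808 = 0xA738.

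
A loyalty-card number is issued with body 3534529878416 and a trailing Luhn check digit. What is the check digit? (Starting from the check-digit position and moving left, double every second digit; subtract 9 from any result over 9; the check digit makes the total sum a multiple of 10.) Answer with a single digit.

4

Partial digits right→left: 6 1 4 8 7 8 9 2 5 4 3 5 3
Double every second digit counting from the check-digit position (so the 1st, 3rd, 5th, ... of the partial from the right).
  doubled (with −9 where >9): 3 8 5 9 1 6 6 → sum 38
  kept as-is: 1 8 8 2 4 5 → sum 28
Total = 38 + 28 = 66.
Check digit = (10 − (66 mod 10)) mod 10 = 4.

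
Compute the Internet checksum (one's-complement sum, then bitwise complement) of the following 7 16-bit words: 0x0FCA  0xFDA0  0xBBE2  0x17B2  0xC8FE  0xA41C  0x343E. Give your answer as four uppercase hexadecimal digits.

One's-complement addition (fold any carry out of bit 15 back into bit 0):
  0x0FCA + 0xFDA0 = 0x10D6A → wrap carry → 0x0D6B
  0x0D6B + 0xBBE2 = 0x0C94D
  0xC94D + 0x17B2 = 0x0E0FF
  0xE0FF + 0xC8FE = 0x1A9FD → wrap carry → 0xA9FE
  0xA9FE + 0xA41C = 0x14E1A → wrap carry → 0x4E1B
  0x4E1B + 0x343E = 0x08259
One's-complement sum = 0x8259.
Checksum = ~0x8259 & 0xFFFF = 0x7DA6.

7DA6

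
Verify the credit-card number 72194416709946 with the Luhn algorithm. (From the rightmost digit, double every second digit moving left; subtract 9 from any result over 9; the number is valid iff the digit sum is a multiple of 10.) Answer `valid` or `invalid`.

From the right, keep odd positions and double even positions (subtract 9 from any doubled value over 9):
  doubled (positions 2,4,...): 8 9 5 2 8 2 5 → sum 39
  kept (positions 1,3,...): 6 9 0 6 4 9 2 → sum 36
Total = 75.
75 mod 10 = 5, so the number is invalid.

invalid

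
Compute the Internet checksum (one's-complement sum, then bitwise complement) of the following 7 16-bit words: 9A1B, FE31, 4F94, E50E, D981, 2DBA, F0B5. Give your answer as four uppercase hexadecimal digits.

3B1D

One's-complement addition (fold any carry out of bit 15 back into bit 0):
  0x9A1B + 0xFE31 = 0x1984C → wrap carry → 0x984D
  0x984D + 0x4F94 = 0x0E7E1
  0xE7E1 + 0xE50E = 0x1CCEF → wrap carry → 0xCCF0
  0xCCF0 + 0xD981 = 0x1A671 → wrap carry → 0xA672
  0xA672 + 0x2DBA = 0x0D42C
  0xD42C + 0xF0B5 = 0x1C4E1 → wrap carry → 0xC4E2
One's-complement sum = 0xC4E2.
Checksum = ~0xC4E2 & 0xFFFF = 0x3B1D.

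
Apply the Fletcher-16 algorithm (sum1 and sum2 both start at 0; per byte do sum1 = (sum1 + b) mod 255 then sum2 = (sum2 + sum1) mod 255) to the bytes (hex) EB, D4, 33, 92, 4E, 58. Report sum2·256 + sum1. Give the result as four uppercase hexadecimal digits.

292D

Running sums (mod 255):
  after byte 0 (EB): sum1=235, sum2=235
  after byte 1 (D4): sum1=192, sum2=172
  after byte 2 (33): sum1=243, sum2=160
  after byte 3 (92): sum1=134, sum2=39
  after byte 4 (4E): sum1=212, sum2=251
  after byte 5 (58): sum1=45, sum2=41
Checksum = sum2·256 + sum1 = 41·256 + 45 = 10541 = 0x292D.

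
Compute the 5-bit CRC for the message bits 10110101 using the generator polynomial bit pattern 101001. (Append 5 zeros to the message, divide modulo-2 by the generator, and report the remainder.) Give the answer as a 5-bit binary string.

10100

Append 5 zeros: 1011010100000. Divide by 101001 (XOR where the leading bit is 1):
  pos 0: 101101 XOR 101001 = 000100
  pos 3: 100010 XOR 101001 = 001011
  pos 5: 101100 XOR 101001 = 000101
Remainder (last 5 bits) = 10100. This is the CRC / FCS.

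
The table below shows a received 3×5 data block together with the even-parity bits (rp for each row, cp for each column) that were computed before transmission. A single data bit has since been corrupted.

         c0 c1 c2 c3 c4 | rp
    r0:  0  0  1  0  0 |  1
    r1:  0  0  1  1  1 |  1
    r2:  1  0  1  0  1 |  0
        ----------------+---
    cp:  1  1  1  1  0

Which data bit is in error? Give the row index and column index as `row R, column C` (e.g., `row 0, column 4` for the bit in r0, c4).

row 2, column 1

Recompute each row's even parity and compare to rp:
  r0: data parity 1, sent rp 1 → ok
  r1: data parity 1, sent rp 1 → ok
  r2: data parity 1, sent rp 0 → mismatch
Recompute each column's even parity and compare to cp:
  c0: data parity 1, sent cp 1 → ok
  c1: data parity 0, sent cp 1 → mismatch
  c2: data parity 1, sent cp 1 → ok
  c3: data parity 1, sent cp 1 → ok
  c4: data parity 0, sent cp 0 → ok
Exactly one row (r2) and one column (c1) fail → the flipped bit is at their intersection.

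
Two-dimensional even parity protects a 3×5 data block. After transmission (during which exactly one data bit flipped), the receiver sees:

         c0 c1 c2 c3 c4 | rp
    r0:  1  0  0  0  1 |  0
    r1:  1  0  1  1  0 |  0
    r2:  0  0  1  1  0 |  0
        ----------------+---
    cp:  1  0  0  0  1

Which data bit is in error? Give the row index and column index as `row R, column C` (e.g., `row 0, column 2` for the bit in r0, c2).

Recompute each row's even parity and compare to rp:
  r0: data parity 0, sent rp 0 → ok
  r1: data parity 1, sent rp 0 → mismatch
  r2: data parity 0, sent rp 0 → ok
Recompute each column's even parity and compare to cp:
  c0: data parity 0, sent cp 1 → mismatch
  c1: data parity 0, sent cp 0 → ok
  c2: data parity 0, sent cp 0 → ok
  c3: data parity 0, sent cp 0 → ok
  c4: data parity 1, sent cp 1 → ok
Exactly one row (r1) and one column (c0) fail → the flipped bit is at their intersection.

row 1, column 0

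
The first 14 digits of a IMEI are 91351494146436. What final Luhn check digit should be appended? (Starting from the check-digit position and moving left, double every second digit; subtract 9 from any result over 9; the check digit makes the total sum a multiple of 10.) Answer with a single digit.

0

Partial digits right→left: 6 3 4 6 4 1 4 9 4 1 5 3 1 9
Double every second digit counting from the check-digit position (so the 1st, 3rd, 5th, ... of the partial from the right).
  doubled (with −9 where >9): 3 8 8 8 8 1 2 → sum 38
  kept as-is: 3 6 1 9 1 3 9 → sum 32
Total = 38 + 32 = 70.
Check digit = (10 − (70 mod 10)) mod 10 = 0.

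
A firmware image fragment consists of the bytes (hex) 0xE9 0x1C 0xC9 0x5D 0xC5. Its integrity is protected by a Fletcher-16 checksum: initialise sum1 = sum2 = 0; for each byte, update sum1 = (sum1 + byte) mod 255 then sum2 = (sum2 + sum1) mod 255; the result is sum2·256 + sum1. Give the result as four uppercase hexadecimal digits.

Running sums (mod 255):
  after byte 0 (0xE9): sum1=233, sum2=233
  after byte 1 (0x1C): sum1=6, sum2=239
  after byte 2 (0xC9): sum1=207, sum2=191
  after byte 3 (0x5D): sum1=45, sum2=236
  after byte 4 (0xC5): sum1=242, sum2=223
Checksum = sum2·256 + sum1 = 223·256 + 242 = 57330 = 0xDFF2.

DFF2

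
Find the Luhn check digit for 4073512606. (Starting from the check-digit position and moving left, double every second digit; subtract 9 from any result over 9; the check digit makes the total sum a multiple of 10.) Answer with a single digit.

8

Partial digits right→left: 6 0 6 2 1 5 3 7 0 4
Double every second digit counting from the check-digit position (so the 1st, 3rd, 5th, ... of the partial from the right).
  doubled (with −9 where >9): 3 3 2 6 0 → sum 14
  kept as-is: 0 2 5 7 4 → sum 18
Total = 14 + 18 = 32.
Check digit = (10 − (32 mod 10)) mod 10 = 8.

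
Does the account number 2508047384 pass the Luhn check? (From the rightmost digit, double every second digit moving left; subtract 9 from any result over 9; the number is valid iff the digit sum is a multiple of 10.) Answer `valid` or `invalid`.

From the right, keep odd positions and double even positions (subtract 9 from any doubled value over 9):
  doubled (positions 2,4,...): 7 5 0 0 4 → sum 16
  kept (positions 1,3,...): 4 3 4 8 5 → sum 24
Total = 40.
40 mod 10 = 0, so the number is valid.

valid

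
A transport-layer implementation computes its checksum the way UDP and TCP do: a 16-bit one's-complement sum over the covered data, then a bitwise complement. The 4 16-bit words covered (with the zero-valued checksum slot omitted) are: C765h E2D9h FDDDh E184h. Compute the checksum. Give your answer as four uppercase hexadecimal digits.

One's-complement addition (fold any carry out of bit 15 back into bit 0):
  0xC765 + 0xE2D9 = 0x1AA3E → wrap carry → 0xAA3F
  0xAA3F + 0xFDDD = 0x1A81C → wrap carry → 0xA81D
  0xA81D + 0xE184 = 0x189A1 → wrap carry → 0x89A2
One's-complement sum = 0x89A2.
Checksum = ~0x89A2 & 0xFFFF = 0x765D.

765D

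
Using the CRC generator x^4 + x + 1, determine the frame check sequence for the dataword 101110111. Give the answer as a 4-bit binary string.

Append 4 zeros: 1011101110000. Divide by 10011 (XOR where the leading bit is 1):
  pos 0: 10111 XOR 10011 = 00100
  pos 2: 10001 XOR 10011 = 00010
  pos 5: 10110 XOR 10011 = 00101
  pos 7: 10100 XOR 10011 = 00111
Remainder (last 4 bits) = 1110. This is the CRC / FCS.

1110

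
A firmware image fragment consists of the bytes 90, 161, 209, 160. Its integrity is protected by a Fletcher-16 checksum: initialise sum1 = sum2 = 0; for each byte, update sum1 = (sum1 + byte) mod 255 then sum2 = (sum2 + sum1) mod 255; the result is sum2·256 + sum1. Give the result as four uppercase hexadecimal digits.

926E

Running sums (mod 255):
  after byte 0 (90): sum1=90, sum2=90
  after byte 1 (161): sum1=251, sum2=86
  after byte 2 (209): sum1=205, sum2=36
  after byte 3 (160): sum1=110, sum2=146
Checksum = sum2·256 + sum1 = 146·256 + 110 = 37486 = 0x926E.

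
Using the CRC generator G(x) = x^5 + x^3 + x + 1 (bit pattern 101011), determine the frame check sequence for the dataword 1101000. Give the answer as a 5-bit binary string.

10000

Append 5 zeros: 110100000000. Divide by 101011 (XOR where the leading bit is 1):
  pos 0: 110100 XOR 101011 = 011111
  pos 1: 111110 XOR 101011 = 010101
  pos 2: 101010 XOR 101011 = 000001
Remainder (last 5 bits) = 10000. This is the CRC / FCS.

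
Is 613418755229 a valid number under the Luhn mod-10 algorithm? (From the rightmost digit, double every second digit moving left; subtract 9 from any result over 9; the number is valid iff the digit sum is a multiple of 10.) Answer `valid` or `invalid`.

valid

From the right, keep odd positions and double even positions (subtract 9 from any doubled value over 9):
  doubled (positions 2,4,...): 4 1 5 2 6 3 → sum 21
  kept (positions 1,3,...): 9 2 5 8 4 1 → sum 29
Total = 50.
50 mod 10 = 0, so the number is valid.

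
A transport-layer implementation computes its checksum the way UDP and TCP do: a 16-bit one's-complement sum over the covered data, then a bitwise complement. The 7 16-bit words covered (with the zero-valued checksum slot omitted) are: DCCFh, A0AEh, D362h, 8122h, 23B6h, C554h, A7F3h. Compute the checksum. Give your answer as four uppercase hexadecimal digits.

9CFD

One's-complement addition (fold any carry out of bit 15 back into bit 0):
  0xDCCF + 0xA0AE = 0x17D7D → wrap carry → 0x7D7E
  0x7D7E + 0xD362 = 0x150E0 → wrap carry → 0x50E1
  0x50E1 + 0x8122 = 0x0D203
  0xD203 + 0x23B6 = 0x0F5B9
  0xF5B9 + 0xC554 = 0x1BB0D → wrap carry → 0xBB0E
  0xBB0E + 0xA7F3 = 0x16301 → wrap carry → 0x6302
One's-complement sum = 0x6302.
Checksum = ~0x6302 & 0xFFFF = 0x9CFD.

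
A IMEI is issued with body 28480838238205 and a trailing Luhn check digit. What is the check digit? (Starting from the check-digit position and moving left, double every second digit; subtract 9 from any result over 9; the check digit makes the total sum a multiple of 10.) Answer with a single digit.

Partial digits right→left: 5 0 2 8 3 2 8 3 8 0 8 4 8 2
Double every second digit counting from the check-digit position (so the 1st, 3rd, 5th, ... of the partial from the right).
  doubled (with −9 where >9): 1 4 6 7 7 7 7 → sum 39
  kept as-is: 0 8 2 3 0 4 2 → sum 19
Total = 39 + 19 = 58.
Check digit = (10 − (58 mod 10)) mod 10 = 2.

2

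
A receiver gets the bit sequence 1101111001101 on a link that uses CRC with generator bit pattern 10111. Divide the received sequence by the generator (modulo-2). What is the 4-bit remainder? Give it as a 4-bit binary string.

1000

Modulo-2 division of 1101111001101 by 10111:
  pos 0: 11011 XOR 10111 = 01100
  pos 1: 11001 XOR 10111 = 01110
  pos 2: 11101 XOR 10111 = 01010
  pos 3: 10100 XOR 10111 = 00011
  pos 6: 11011 XOR 10111 = 01100
  pos 7: 11000 XOR 10111 = 01111
  pos 8: 11111 XOR 10111 = 01000
Remainder = 1000 (nonzero — an error is detected).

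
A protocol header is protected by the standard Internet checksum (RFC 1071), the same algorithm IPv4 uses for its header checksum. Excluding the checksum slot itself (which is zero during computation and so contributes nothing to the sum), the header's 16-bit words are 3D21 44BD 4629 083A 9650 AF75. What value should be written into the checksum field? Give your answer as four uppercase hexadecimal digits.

E9F7

One's-complement addition (fold any carry out of bit 15 back into bit 0):
  0x3D21 + 0x44BD = 0x081DE
  0x81DE + 0x4629 = 0x0C807
  0xC807 + 0x083A = 0x0D041
  0xD041 + 0x9650 = 0x16691 → wrap carry → 0x6692
  0x6692 + 0xAF75 = 0x11607 → wrap carry → 0x1608
One's-complement sum = 0x1608.
Checksum = ~0x1608 & 0xFFFF = 0xE9F7.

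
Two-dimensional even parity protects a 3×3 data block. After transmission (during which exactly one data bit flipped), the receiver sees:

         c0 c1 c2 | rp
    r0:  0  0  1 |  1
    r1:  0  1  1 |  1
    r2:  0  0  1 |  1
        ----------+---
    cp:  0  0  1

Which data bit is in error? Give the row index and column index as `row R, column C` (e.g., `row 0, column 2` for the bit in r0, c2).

Recompute each row's even parity and compare to rp:
  r0: data parity 1, sent rp 1 → ok
  r1: data parity 0, sent rp 1 → mismatch
  r2: data parity 1, sent rp 1 → ok
Recompute each column's even parity and compare to cp:
  c0: data parity 0, sent cp 0 → ok
  c1: data parity 1, sent cp 0 → mismatch
  c2: data parity 1, sent cp 1 → ok
Exactly one row (r1) and one column (c1) fail → the flipped bit is at their intersection.

row 1, column 1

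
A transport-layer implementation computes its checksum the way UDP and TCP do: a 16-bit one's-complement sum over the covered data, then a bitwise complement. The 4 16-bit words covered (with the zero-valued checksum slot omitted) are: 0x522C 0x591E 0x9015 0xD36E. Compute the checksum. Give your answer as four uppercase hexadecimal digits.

One's-complement addition (fold any carry out of bit 15 back into bit 0):
  0x522C + 0x591E = 0x0AB4A
  0xAB4A + 0x9015 = 0x13B5F → wrap carry → 0x3B60
  0x3B60 + 0xD36E = 0x10ECE → wrap carry → 0x0ECF
One's-complement sum = 0x0ECF.
Checksum = ~0x0ECF & 0xFFFF = 0xF130.

F130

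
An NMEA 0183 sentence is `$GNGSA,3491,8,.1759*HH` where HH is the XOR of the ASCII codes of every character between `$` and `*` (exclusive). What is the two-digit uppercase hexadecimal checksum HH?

63

XOR the ASCII codes of the payload characters:
  'G' = 0x47 → acc = 0x47
  'N' = 0x4E → acc = 0x09
  'G' = 0x47 → acc = 0x4E
  'S' = 0x53 → acc = 0x1D
  'A' = 0x41 → acc = 0x5C
  ',' = 0x2C → acc = 0x70
  '3' = 0x33 → acc = 0x43
  '4' = 0x34 → acc = 0x77
  '9' = 0x39 → acc = 0x4E
  '1' = 0x31 → acc = 0x7F
  ',' = 0x2C → acc = 0x53
  '8' = 0x38 → acc = 0x6B
  ',' = 0x2C → acc = 0x47
  '.' = 0x2E → acc = 0x69
  '1' = 0x31 → acc = 0x58
  '7' = 0x37 → acc = 0x6F
  '5' = 0x35 → acc = 0x5A
  '9' = 0x39 → acc = 0x63
Checksum = 0x63.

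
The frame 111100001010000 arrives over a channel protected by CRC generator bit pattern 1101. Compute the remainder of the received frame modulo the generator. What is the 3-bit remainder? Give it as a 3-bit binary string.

010

Modulo-2 division of 111100001010000 by 1101:
  pos 0: 1111 XOR 1101 = 0010
  pos 2: 1000 XOR 1101 = 0101
  pos 3: 1010 XOR 1101 = 0111
  pos 4: 1110 XOR 1101 = 0011
  pos 6: 1110 XOR 1101 = 0011
  pos 8: 1110 XOR 1101 = 0011
  pos 10: 1100 XOR 1101 = 0001
Remainder = 010 (nonzero — an error is detected).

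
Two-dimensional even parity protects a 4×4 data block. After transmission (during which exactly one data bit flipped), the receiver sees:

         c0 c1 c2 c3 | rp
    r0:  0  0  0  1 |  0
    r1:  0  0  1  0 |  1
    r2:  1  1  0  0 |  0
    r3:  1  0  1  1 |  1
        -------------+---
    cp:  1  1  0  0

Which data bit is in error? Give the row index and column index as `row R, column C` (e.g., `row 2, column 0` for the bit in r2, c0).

row 0, column 0

Recompute each row's even parity and compare to rp:
  r0: data parity 1, sent rp 0 → mismatch
  r1: data parity 1, sent rp 1 → ok
  r2: data parity 0, sent rp 0 → ok
  r3: data parity 1, sent rp 1 → ok
Recompute each column's even parity and compare to cp:
  c0: data parity 0, sent cp 1 → mismatch
  c1: data parity 1, sent cp 1 → ok
  c2: data parity 0, sent cp 0 → ok
  c3: data parity 0, sent cp 0 → ok
Exactly one row (r0) and one column (c0) fail → the flipped bit is at their intersection.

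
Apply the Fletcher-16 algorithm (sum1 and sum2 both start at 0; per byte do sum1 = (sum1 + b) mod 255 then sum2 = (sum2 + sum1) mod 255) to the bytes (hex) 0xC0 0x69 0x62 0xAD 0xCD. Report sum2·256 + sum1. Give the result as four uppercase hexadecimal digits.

B908

Running sums (mod 255):
  after byte 0 (0xC0): sum1=192, sum2=192
  after byte 1 (0x69): sum1=42, sum2=234
  after byte 2 (0x62): sum1=140, sum2=119
  after byte 3 (0xAD): sum1=58, sum2=177
  after byte 4 (0xCD): sum1=8, sum2=185
Checksum = sum2·256 + sum1 = 185·256 + 8 = 47368 = 0xB908.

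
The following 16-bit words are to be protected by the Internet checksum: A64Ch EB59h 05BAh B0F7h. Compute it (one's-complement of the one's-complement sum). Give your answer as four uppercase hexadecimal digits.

One's-complement addition (fold any carry out of bit 15 back into bit 0):
  0xA64C + 0xEB59 = 0x191A5 → wrap carry → 0x91A6
  0x91A6 + 0x05BA = 0x09760
  0x9760 + 0xB0F7 = 0x14857 → wrap carry → 0x4858
One's-complement sum = 0x4858.
Checksum = ~0x4858 & 0xFFFF = 0xB7A7.

B7A7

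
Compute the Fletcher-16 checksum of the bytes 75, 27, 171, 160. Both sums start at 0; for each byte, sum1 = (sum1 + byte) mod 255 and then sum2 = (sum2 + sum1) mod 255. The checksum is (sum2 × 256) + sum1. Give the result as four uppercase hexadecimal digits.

76B2

Running sums (mod 255):
  after byte 0 (75): sum1=75, sum2=75
  after byte 1 (27): sum1=102, sum2=177
  after byte 2 (171): sum1=18, sum2=195
  after byte 3 (160): sum1=178, sum2=118
Checksum = sum2·256 + sum1 = 118·256 + 178 = 30386 = 0x76B2.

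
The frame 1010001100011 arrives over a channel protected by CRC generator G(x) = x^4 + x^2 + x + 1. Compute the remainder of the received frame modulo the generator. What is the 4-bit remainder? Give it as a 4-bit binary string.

0000

Modulo-2 division of 1010001100011 by 10111:
  pos 0: 10100 XOR 10111 = 00011
  pos 3: 11011 XOR 10111 = 01100
  pos 4: 11000 XOR 10111 = 01111
  pos 5: 11110 XOR 10111 = 01001
  pos 6: 10010 XOR 10111 = 00101
  pos 8: 10111 XOR 10111 = 00000
Remainder = 0000 (zero — the frame passes the CRC check).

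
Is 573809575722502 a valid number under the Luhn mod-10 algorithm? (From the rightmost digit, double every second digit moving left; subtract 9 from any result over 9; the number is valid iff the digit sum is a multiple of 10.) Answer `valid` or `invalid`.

From the right, keep odd positions and double even positions (subtract 9 from any doubled value over 9):
  doubled (positions 2,4,...): 0 4 5 5 9 7 5 → sum 35
  kept (positions 1,3,...): 2 5 2 5 5 0 3 5 → sum 27
Total = 62.
62 mod 10 = 2, so the number is invalid.

invalid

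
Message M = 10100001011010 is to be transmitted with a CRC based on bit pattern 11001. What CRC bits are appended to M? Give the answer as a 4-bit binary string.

1101

Append 4 zeros: 101000010110100000. Divide by 11001 (XOR where the leading bit is 1):
  pos 0: 10100 XOR 11001 = 01101
  pos 1: 11010 XOR 11001 = 00011
  pos 4: 11010 XOR 11001 = 00011
  pos 7: 11110 XOR 11001 = 00111
  pos 9: 11110 XOR 11001 = 00111
  pos 11: 11100 XOR 11001 = 00101
  pos 13: 10100 XOR 11001 = 01101
Remainder (last 4 bits) = 1101. This is the CRC / FCS.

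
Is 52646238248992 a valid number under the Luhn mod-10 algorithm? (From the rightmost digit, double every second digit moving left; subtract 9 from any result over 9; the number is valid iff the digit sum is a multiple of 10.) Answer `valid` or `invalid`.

From the right, keep odd positions and double even positions (subtract 9 from any doubled value over 9):
  doubled (positions 2,4,...): 9 7 4 6 3 3 1 → sum 33
  kept (positions 1,3,...): 2 9 4 8 2 4 2 → sum 31
Total = 64.
64 mod 10 = 4, so the number is invalid.

invalid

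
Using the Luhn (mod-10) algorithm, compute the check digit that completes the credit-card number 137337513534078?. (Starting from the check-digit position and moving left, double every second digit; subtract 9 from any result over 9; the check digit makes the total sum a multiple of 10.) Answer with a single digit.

7

Partial digits right→left: 8 7 0 4 3 5 3 1 5 7 3 3 7 3 1
Double every second digit counting from the check-digit position (so the 1st, 3rd, 5th, ... of the partial from the right).
  doubled (with −9 where >9): 7 0 6 6 1 6 5 2 → sum 33
  kept as-is: 7 4 5 1 7 3 3 → sum 30
Total = 33 + 30 = 63.
Check digit = (10 − (63 mod 10)) mod 10 = 7.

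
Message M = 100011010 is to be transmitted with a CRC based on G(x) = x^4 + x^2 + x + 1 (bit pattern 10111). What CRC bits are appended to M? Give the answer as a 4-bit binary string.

Append 4 zeros: 1000110100000. Divide by 10111 (XOR where the leading bit is 1):
  pos 0: 10001 XOR 10111 = 00110
  pos 2: 11010 XOR 10111 = 01101
  pos 3: 11011 XOR 10111 = 01100
  pos 4: 11000 XOR 10111 = 01111
  pos 5: 11110 XOR 10111 = 01001
  pos 6: 10010 XOR 10111 = 00101
  pos 8: 10100 XOR 10111 = 00011
Remainder (last 4 bits) = 0011. This is the CRC / FCS.

0011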